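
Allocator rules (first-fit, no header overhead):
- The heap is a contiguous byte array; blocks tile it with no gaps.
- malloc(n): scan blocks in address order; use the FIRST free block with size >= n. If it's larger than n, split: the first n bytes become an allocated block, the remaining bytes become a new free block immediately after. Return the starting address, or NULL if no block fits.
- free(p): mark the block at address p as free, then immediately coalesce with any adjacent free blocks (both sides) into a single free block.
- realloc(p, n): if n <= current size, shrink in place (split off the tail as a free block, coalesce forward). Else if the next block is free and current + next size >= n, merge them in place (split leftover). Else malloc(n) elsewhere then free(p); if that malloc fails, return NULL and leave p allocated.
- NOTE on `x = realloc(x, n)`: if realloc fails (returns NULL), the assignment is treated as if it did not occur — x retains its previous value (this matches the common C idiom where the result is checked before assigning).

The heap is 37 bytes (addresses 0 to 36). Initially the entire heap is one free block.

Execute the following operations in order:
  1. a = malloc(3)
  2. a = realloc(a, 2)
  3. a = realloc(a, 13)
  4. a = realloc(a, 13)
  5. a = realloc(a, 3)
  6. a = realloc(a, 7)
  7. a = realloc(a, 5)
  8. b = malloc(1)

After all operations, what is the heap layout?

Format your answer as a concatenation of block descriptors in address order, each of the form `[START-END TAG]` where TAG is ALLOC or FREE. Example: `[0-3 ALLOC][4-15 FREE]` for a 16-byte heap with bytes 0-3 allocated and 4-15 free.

Op 1: a = malloc(3) -> a = 0; heap: [0-2 ALLOC][3-36 FREE]
Op 2: a = realloc(a, 2) -> a = 0; heap: [0-1 ALLOC][2-36 FREE]
Op 3: a = realloc(a, 13) -> a = 0; heap: [0-12 ALLOC][13-36 FREE]
Op 4: a = realloc(a, 13) -> a = 0; heap: [0-12 ALLOC][13-36 FREE]
Op 5: a = realloc(a, 3) -> a = 0; heap: [0-2 ALLOC][3-36 FREE]
Op 6: a = realloc(a, 7) -> a = 0; heap: [0-6 ALLOC][7-36 FREE]
Op 7: a = realloc(a, 5) -> a = 0; heap: [0-4 ALLOC][5-36 FREE]
Op 8: b = malloc(1) -> b = 5; heap: [0-4 ALLOC][5-5 ALLOC][6-36 FREE]

Answer: [0-4 ALLOC][5-5 ALLOC][6-36 FREE]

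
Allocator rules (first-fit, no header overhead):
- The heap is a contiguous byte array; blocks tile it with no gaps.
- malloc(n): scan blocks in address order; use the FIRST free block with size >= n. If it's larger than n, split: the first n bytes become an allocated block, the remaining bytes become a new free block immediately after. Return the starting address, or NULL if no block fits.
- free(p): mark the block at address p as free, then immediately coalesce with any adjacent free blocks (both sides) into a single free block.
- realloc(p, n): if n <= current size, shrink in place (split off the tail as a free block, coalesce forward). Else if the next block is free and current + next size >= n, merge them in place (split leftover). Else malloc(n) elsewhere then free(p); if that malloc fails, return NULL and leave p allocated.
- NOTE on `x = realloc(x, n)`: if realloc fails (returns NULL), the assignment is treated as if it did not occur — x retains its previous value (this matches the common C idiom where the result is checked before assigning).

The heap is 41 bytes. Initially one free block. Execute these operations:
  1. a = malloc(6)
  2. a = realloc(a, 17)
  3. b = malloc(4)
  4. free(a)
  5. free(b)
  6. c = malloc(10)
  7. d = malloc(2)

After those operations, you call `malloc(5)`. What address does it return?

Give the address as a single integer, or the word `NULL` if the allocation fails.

Op 1: a = malloc(6) -> a = 0; heap: [0-5 ALLOC][6-40 FREE]
Op 2: a = realloc(a, 17) -> a = 0; heap: [0-16 ALLOC][17-40 FREE]
Op 3: b = malloc(4) -> b = 17; heap: [0-16 ALLOC][17-20 ALLOC][21-40 FREE]
Op 4: free(a) -> (freed a); heap: [0-16 FREE][17-20 ALLOC][21-40 FREE]
Op 5: free(b) -> (freed b); heap: [0-40 FREE]
Op 6: c = malloc(10) -> c = 0; heap: [0-9 ALLOC][10-40 FREE]
Op 7: d = malloc(2) -> d = 10; heap: [0-9 ALLOC][10-11 ALLOC][12-40 FREE]
malloc(5): first-fit scan over [0-9 ALLOC][10-11 ALLOC][12-40 FREE] -> 12

Answer: 12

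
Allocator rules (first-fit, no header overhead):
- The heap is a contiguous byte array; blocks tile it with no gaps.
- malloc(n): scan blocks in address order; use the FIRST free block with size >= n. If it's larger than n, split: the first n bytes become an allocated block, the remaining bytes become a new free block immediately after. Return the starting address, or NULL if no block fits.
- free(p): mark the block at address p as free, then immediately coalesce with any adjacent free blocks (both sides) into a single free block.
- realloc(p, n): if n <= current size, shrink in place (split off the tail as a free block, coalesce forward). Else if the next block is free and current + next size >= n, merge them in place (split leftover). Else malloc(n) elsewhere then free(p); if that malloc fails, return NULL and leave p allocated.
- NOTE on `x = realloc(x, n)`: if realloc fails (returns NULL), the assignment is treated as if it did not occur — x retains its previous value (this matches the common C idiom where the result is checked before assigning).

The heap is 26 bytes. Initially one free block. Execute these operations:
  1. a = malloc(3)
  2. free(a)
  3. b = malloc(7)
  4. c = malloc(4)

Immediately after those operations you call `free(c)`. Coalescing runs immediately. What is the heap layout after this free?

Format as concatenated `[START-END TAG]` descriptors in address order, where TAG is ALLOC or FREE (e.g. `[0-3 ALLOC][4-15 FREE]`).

Answer: [0-6 ALLOC][7-25 FREE]

Derivation:
Op 1: a = malloc(3) -> a = 0; heap: [0-2 ALLOC][3-25 FREE]
Op 2: free(a) -> (freed a); heap: [0-25 FREE]
Op 3: b = malloc(7) -> b = 0; heap: [0-6 ALLOC][7-25 FREE]
Op 4: c = malloc(4) -> c = 7; heap: [0-6 ALLOC][7-10 ALLOC][11-25 FREE]
free(c): c = 7 -> block [7-10 ALLOC]; mark free, coalesce with adjacent free neighbors -> [0-6 ALLOC][7-25 FREE]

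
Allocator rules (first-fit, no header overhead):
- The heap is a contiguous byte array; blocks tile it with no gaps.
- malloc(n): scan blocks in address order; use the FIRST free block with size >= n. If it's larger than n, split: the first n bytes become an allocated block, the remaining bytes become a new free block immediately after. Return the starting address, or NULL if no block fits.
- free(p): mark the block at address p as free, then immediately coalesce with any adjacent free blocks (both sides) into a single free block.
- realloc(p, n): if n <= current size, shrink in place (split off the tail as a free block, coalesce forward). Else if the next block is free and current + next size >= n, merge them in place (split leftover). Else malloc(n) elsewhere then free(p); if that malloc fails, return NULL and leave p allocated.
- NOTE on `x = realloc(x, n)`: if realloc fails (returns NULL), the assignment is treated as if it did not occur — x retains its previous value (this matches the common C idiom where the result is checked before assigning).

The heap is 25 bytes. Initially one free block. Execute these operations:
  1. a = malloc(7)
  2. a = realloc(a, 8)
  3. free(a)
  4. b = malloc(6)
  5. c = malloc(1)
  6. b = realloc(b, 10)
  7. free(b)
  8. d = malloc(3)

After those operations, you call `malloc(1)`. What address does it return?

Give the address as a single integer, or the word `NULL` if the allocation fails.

Answer: 3

Derivation:
Op 1: a = malloc(7) -> a = 0; heap: [0-6 ALLOC][7-24 FREE]
Op 2: a = realloc(a, 8) -> a = 0; heap: [0-7 ALLOC][8-24 FREE]
Op 3: free(a) -> (freed a); heap: [0-24 FREE]
Op 4: b = malloc(6) -> b = 0; heap: [0-5 ALLOC][6-24 FREE]
Op 5: c = malloc(1) -> c = 6; heap: [0-5 ALLOC][6-6 ALLOC][7-24 FREE]
Op 6: b = realloc(b, 10) -> b = 7; heap: [0-5 FREE][6-6 ALLOC][7-16 ALLOC][17-24 FREE]
Op 7: free(b) -> (freed b); heap: [0-5 FREE][6-6 ALLOC][7-24 FREE]
Op 8: d = malloc(3) -> d = 0; heap: [0-2 ALLOC][3-5 FREE][6-6 ALLOC][7-24 FREE]
malloc(1): first-fit scan over [0-2 ALLOC][3-5 FREE][6-6 ALLOC][7-24 FREE] -> 3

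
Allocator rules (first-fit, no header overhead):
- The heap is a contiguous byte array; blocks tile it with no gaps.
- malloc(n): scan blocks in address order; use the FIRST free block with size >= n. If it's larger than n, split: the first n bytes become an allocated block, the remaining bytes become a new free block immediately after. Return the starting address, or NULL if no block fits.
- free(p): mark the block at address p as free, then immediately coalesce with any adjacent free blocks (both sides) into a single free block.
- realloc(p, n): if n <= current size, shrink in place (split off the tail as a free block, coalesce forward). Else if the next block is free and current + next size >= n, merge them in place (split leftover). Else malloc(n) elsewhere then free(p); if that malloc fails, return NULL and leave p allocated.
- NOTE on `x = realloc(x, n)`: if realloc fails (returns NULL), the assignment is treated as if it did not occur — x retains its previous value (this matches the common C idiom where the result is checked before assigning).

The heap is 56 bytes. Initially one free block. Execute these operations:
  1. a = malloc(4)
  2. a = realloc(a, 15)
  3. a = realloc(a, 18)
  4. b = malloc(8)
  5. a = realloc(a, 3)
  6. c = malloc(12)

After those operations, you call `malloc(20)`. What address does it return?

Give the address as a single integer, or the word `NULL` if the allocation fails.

Op 1: a = malloc(4) -> a = 0; heap: [0-3 ALLOC][4-55 FREE]
Op 2: a = realloc(a, 15) -> a = 0; heap: [0-14 ALLOC][15-55 FREE]
Op 3: a = realloc(a, 18) -> a = 0; heap: [0-17 ALLOC][18-55 FREE]
Op 4: b = malloc(8) -> b = 18; heap: [0-17 ALLOC][18-25 ALLOC][26-55 FREE]
Op 5: a = realloc(a, 3) -> a = 0; heap: [0-2 ALLOC][3-17 FREE][18-25 ALLOC][26-55 FREE]
Op 6: c = malloc(12) -> c = 3; heap: [0-2 ALLOC][3-14 ALLOC][15-17 FREE][18-25 ALLOC][26-55 FREE]
malloc(20): first-fit scan over [0-2 ALLOC][3-14 ALLOC][15-17 FREE][18-25 ALLOC][26-55 FREE] -> 26

Answer: 26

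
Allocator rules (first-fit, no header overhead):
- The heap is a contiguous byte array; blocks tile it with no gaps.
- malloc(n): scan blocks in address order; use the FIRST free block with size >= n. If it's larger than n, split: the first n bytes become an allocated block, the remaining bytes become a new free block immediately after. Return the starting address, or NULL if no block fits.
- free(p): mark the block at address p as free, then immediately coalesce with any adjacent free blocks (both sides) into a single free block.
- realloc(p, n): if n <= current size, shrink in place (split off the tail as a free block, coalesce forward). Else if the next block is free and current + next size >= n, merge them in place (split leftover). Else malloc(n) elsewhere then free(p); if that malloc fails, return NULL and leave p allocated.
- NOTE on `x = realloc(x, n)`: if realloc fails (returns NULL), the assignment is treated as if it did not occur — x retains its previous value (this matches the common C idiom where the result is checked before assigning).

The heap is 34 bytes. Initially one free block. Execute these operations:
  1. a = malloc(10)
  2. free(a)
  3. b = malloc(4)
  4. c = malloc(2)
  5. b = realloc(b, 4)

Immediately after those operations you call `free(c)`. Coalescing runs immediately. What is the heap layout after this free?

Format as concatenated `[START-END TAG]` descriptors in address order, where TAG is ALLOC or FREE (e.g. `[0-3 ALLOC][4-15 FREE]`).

Op 1: a = malloc(10) -> a = 0; heap: [0-9 ALLOC][10-33 FREE]
Op 2: free(a) -> (freed a); heap: [0-33 FREE]
Op 3: b = malloc(4) -> b = 0; heap: [0-3 ALLOC][4-33 FREE]
Op 4: c = malloc(2) -> c = 4; heap: [0-3 ALLOC][4-5 ALLOC][6-33 FREE]
Op 5: b = realloc(b, 4) -> b = 0; heap: [0-3 ALLOC][4-5 ALLOC][6-33 FREE]
free(c): c = 4 -> block [4-5 ALLOC]; mark free, coalesce with adjacent free neighbors -> [0-3 ALLOC][4-33 FREE]

Answer: [0-3 ALLOC][4-33 FREE]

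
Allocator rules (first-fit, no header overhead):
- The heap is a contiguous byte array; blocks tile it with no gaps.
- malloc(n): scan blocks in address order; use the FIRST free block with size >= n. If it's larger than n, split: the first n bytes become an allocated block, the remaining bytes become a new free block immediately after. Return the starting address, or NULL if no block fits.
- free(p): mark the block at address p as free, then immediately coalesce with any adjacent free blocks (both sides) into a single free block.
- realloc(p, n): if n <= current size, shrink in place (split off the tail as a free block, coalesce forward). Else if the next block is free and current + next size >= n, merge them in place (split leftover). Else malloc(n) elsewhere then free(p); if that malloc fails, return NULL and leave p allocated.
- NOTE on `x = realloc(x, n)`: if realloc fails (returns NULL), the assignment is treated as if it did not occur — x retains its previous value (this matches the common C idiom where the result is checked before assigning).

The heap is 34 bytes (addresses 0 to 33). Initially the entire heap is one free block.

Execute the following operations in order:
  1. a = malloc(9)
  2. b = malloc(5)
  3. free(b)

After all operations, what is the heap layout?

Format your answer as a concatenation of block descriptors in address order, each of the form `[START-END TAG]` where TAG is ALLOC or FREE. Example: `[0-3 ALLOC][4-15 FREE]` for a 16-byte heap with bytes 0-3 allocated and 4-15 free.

Op 1: a = malloc(9) -> a = 0; heap: [0-8 ALLOC][9-33 FREE]
Op 2: b = malloc(5) -> b = 9; heap: [0-8 ALLOC][9-13 ALLOC][14-33 FREE]
Op 3: free(b) -> (freed b); heap: [0-8 ALLOC][9-33 FREE]

Answer: [0-8 ALLOC][9-33 FREE]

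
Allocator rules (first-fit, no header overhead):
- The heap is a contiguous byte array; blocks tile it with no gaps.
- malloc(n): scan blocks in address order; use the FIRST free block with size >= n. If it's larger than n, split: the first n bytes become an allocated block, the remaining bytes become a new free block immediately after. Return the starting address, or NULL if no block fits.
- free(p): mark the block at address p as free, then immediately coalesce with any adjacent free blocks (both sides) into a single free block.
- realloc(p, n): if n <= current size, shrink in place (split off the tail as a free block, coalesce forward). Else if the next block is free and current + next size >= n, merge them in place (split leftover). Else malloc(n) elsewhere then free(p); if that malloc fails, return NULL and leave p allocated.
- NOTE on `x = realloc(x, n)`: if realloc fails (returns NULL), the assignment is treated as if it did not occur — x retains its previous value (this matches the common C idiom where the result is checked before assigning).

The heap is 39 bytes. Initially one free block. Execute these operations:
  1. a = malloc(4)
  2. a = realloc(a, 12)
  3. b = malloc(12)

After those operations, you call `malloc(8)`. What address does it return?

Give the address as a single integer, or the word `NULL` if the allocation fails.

Op 1: a = malloc(4) -> a = 0; heap: [0-3 ALLOC][4-38 FREE]
Op 2: a = realloc(a, 12) -> a = 0; heap: [0-11 ALLOC][12-38 FREE]
Op 3: b = malloc(12) -> b = 12; heap: [0-11 ALLOC][12-23 ALLOC][24-38 FREE]
malloc(8): first-fit scan over [0-11 ALLOC][12-23 ALLOC][24-38 FREE] -> 24

Answer: 24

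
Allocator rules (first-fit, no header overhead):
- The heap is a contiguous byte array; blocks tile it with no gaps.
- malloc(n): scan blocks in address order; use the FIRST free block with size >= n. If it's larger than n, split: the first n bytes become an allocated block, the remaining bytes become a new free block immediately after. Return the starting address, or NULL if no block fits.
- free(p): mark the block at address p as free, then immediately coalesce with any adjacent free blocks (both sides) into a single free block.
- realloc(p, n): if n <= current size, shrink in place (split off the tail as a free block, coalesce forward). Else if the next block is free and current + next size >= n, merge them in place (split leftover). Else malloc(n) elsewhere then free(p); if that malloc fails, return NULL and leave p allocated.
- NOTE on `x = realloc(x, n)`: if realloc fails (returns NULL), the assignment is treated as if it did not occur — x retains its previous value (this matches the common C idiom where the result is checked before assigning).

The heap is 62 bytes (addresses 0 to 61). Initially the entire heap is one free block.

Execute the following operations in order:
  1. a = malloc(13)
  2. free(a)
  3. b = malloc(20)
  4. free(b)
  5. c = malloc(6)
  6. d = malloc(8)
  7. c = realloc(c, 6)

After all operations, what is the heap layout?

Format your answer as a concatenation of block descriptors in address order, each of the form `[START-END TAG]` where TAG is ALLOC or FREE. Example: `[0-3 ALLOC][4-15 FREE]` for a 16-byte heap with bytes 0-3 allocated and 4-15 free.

Answer: [0-5 ALLOC][6-13 ALLOC][14-61 FREE]

Derivation:
Op 1: a = malloc(13) -> a = 0; heap: [0-12 ALLOC][13-61 FREE]
Op 2: free(a) -> (freed a); heap: [0-61 FREE]
Op 3: b = malloc(20) -> b = 0; heap: [0-19 ALLOC][20-61 FREE]
Op 4: free(b) -> (freed b); heap: [0-61 FREE]
Op 5: c = malloc(6) -> c = 0; heap: [0-5 ALLOC][6-61 FREE]
Op 6: d = malloc(8) -> d = 6; heap: [0-5 ALLOC][6-13 ALLOC][14-61 FREE]
Op 7: c = realloc(c, 6) -> c = 0; heap: [0-5 ALLOC][6-13 ALLOC][14-61 FREE]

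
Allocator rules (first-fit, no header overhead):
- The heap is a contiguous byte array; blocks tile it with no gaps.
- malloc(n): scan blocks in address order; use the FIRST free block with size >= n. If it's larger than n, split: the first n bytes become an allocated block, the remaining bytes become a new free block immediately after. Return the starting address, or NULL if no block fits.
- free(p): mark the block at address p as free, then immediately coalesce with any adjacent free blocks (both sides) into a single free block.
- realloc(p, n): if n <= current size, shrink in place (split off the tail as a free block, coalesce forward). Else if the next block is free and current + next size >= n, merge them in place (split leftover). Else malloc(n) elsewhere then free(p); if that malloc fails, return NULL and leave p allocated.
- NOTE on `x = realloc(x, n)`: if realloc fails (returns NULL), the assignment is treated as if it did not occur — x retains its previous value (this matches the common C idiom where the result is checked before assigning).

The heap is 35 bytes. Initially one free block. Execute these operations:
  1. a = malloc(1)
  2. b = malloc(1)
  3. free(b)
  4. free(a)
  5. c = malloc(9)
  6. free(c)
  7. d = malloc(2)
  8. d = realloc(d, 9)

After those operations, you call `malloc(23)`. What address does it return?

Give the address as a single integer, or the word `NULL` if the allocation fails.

Op 1: a = malloc(1) -> a = 0; heap: [0-0 ALLOC][1-34 FREE]
Op 2: b = malloc(1) -> b = 1; heap: [0-0 ALLOC][1-1 ALLOC][2-34 FREE]
Op 3: free(b) -> (freed b); heap: [0-0 ALLOC][1-34 FREE]
Op 4: free(a) -> (freed a); heap: [0-34 FREE]
Op 5: c = malloc(9) -> c = 0; heap: [0-8 ALLOC][9-34 FREE]
Op 6: free(c) -> (freed c); heap: [0-34 FREE]
Op 7: d = malloc(2) -> d = 0; heap: [0-1 ALLOC][2-34 FREE]
Op 8: d = realloc(d, 9) -> d = 0; heap: [0-8 ALLOC][9-34 FREE]
malloc(23): first-fit scan over [0-8 ALLOC][9-34 FREE] -> 9

Answer: 9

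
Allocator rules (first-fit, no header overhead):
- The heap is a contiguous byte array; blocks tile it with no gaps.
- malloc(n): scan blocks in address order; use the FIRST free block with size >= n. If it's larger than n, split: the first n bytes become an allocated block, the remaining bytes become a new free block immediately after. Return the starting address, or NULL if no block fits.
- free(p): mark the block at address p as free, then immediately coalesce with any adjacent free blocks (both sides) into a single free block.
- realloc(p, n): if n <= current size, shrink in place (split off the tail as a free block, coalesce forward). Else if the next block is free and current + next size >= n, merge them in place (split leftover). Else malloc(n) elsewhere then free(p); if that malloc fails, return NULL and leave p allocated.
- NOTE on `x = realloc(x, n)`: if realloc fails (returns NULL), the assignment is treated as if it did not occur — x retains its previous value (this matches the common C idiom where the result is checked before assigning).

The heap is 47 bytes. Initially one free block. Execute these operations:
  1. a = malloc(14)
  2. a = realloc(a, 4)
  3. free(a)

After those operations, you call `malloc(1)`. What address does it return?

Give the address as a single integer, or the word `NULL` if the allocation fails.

Op 1: a = malloc(14) -> a = 0; heap: [0-13 ALLOC][14-46 FREE]
Op 2: a = realloc(a, 4) -> a = 0; heap: [0-3 ALLOC][4-46 FREE]
Op 3: free(a) -> (freed a); heap: [0-46 FREE]
malloc(1): first-fit scan over [0-46 FREE] -> 0

Answer: 0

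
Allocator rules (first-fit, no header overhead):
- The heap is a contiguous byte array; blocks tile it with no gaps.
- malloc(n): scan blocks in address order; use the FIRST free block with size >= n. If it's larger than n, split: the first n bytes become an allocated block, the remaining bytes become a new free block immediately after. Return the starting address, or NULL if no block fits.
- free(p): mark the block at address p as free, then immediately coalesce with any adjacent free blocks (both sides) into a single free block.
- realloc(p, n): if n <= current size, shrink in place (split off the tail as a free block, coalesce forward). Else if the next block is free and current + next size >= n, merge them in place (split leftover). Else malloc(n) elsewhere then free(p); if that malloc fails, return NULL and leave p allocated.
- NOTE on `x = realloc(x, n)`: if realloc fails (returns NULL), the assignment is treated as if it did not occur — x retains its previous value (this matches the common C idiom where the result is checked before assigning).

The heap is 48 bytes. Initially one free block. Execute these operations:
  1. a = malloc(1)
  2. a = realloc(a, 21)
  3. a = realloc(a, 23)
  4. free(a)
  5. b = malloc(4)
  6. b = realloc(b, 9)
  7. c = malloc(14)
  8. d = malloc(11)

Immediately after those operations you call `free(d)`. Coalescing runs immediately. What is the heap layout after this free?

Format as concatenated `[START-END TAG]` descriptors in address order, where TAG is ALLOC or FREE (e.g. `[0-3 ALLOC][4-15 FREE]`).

Op 1: a = malloc(1) -> a = 0; heap: [0-0 ALLOC][1-47 FREE]
Op 2: a = realloc(a, 21) -> a = 0; heap: [0-20 ALLOC][21-47 FREE]
Op 3: a = realloc(a, 23) -> a = 0; heap: [0-22 ALLOC][23-47 FREE]
Op 4: free(a) -> (freed a); heap: [0-47 FREE]
Op 5: b = malloc(4) -> b = 0; heap: [0-3 ALLOC][4-47 FREE]
Op 6: b = realloc(b, 9) -> b = 0; heap: [0-8 ALLOC][9-47 FREE]
Op 7: c = malloc(14) -> c = 9; heap: [0-8 ALLOC][9-22 ALLOC][23-47 FREE]
Op 8: d = malloc(11) -> d = 23; heap: [0-8 ALLOC][9-22 ALLOC][23-33 ALLOC][34-47 FREE]
free(d): d = 23 -> block [23-33 ALLOC]; mark free, coalesce with adjacent free neighbors -> [0-8 ALLOC][9-22 ALLOC][23-47 FREE]

Answer: [0-8 ALLOC][9-22 ALLOC][23-47 FREE]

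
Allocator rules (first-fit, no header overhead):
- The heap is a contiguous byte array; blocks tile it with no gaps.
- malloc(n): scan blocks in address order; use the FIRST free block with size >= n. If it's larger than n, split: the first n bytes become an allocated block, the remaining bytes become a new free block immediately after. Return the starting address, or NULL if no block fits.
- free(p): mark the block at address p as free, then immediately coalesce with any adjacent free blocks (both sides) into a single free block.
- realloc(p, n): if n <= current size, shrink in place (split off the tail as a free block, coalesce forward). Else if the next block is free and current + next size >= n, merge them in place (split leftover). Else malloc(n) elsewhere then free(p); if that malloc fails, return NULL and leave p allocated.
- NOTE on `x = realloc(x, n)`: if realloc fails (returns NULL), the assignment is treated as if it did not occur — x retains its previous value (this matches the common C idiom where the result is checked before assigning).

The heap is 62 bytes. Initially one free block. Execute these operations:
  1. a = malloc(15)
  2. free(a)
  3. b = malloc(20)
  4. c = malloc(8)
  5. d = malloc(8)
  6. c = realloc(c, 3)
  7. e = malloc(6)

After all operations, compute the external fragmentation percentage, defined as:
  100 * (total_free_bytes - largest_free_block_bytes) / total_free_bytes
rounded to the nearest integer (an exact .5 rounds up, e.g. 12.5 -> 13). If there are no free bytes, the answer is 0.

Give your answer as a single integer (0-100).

Op 1: a = malloc(15) -> a = 0; heap: [0-14 ALLOC][15-61 FREE]
Op 2: free(a) -> (freed a); heap: [0-61 FREE]
Op 3: b = malloc(20) -> b = 0; heap: [0-19 ALLOC][20-61 FREE]
Op 4: c = malloc(8) -> c = 20; heap: [0-19 ALLOC][20-27 ALLOC][28-61 FREE]
Op 5: d = malloc(8) -> d = 28; heap: [0-19 ALLOC][20-27 ALLOC][28-35 ALLOC][36-61 FREE]
Op 6: c = realloc(c, 3) -> c = 20; heap: [0-19 ALLOC][20-22 ALLOC][23-27 FREE][28-35 ALLOC][36-61 FREE]
Op 7: e = malloc(6) -> e = 36; heap: [0-19 ALLOC][20-22 ALLOC][23-27 FREE][28-35 ALLOC][36-41 ALLOC][42-61 FREE]
Free blocks: [5 20] total_free=25 largest=20 -> 100*(25-20)/25 = 500/25 = 20

Answer: 20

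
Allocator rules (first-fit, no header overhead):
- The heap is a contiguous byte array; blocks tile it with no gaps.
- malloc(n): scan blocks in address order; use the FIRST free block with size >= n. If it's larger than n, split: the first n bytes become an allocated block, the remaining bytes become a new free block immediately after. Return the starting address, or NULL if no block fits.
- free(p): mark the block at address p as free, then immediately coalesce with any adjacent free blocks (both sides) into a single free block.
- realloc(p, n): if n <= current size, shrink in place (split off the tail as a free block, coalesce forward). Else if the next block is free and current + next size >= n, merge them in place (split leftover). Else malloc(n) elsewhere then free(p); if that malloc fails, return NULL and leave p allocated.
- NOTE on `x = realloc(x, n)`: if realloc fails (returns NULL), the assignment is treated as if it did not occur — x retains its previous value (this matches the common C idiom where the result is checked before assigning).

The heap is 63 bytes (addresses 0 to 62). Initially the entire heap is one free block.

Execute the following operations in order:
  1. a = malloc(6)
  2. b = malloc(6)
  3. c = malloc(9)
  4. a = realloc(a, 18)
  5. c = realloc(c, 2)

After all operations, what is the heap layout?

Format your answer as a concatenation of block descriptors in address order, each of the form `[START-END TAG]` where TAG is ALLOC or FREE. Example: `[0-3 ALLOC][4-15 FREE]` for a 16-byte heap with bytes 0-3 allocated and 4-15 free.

Op 1: a = malloc(6) -> a = 0; heap: [0-5 ALLOC][6-62 FREE]
Op 2: b = malloc(6) -> b = 6; heap: [0-5 ALLOC][6-11 ALLOC][12-62 FREE]
Op 3: c = malloc(9) -> c = 12; heap: [0-5 ALLOC][6-11 ALLOC][12-20 ALLOC][21-62 FREE]
Op 4: a = realloc(a, 18) -> a = 21; heap: [0-5 FREE][6-11 ALLOC][12-20 ALLOC][21-38 ALLOC][39-62 FREE]
Op 5: c = realloc(c, 2) -> c = 12; heap: [0-5 FREE][6-11 ALLOC][12-13 ALLOC][14-20 FREE][21-38 ALLOC][39-62 FREE]

Answer: [0-5 FREE][6-11 ALLOC][12-13 ALLOC][14-20 FREE][21-38 ALLOC][39-62 FREE]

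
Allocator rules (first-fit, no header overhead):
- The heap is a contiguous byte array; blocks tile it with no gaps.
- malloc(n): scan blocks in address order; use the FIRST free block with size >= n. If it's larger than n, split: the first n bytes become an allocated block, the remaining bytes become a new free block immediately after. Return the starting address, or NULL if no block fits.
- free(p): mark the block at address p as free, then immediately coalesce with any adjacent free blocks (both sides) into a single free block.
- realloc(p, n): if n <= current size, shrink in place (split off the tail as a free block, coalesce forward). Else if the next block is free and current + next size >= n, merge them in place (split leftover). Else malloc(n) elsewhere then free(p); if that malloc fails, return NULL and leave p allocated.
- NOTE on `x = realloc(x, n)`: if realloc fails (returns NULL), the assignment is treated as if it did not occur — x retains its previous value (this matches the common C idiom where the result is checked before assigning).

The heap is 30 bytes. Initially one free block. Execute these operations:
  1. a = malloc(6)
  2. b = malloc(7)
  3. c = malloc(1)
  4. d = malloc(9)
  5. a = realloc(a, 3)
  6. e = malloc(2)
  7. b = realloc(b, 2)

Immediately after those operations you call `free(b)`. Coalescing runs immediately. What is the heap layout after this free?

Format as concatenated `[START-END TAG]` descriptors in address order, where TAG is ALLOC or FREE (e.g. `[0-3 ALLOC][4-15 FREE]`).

Op 1: a = malloc(6) -> a = 0; heap: [0-5 ALLOC][6-29 FREE]
Op 2: b = malloc(7) -> b = 6; heap: [0-5 ALLOC][6-12 ALLOC][13-29 FREE]
Op 3: c = malloc(1) -> c = 13; heap: [0-5 ALLOC][6-12 ALLOC][13-13 ALLOC][14-29 FREE]
Op 4: d = malloc(9) -> d = 14; heap: [0-5 ALLOC][6-12 ALLOC][13-13 ALLOC][14-22 ALLOC][23-29 FREE]
Op 5: a = realloc(a, 3) -> a = 0; heap: [0-2 ALLOC][3-5 FREE][6-12 ALLOC][13-13 ALLOC][14-22 ALLOC][23-29 FREE]
Op 6: e = malloc(2) -> e = 3; heap: [0-2 ALLOC][3-4 ALLOC][5-5 FREE][6-12 ALLOC][13-13 ALLOC][14-22 ALLOC][23-29 FREE]
Op 7: b = realloc(b, 2) -> b = 6; heap: [0-2 ALLOC][3-4 ALLOC][5-5 FREE][6-7 ALLOC][8-12 FREE][13-13 ALLOC][14-22 ALLOC][23-29 FREE]
free(b): b = 6 -> block [6-7 ALLOC]; mark free, coalesce with adjacent free neighbors -> [0-2 ALLOC][3-4 ALLOC][5-12 FREE][13-13 ALLOC][14-22 ALLOC][23-29 FREE]

Answer: [0-2 ALLOC][3-4 ALLOC][5-12 FREE][13-13 ALLOC][14-22 ALLOC][23-29 FREE]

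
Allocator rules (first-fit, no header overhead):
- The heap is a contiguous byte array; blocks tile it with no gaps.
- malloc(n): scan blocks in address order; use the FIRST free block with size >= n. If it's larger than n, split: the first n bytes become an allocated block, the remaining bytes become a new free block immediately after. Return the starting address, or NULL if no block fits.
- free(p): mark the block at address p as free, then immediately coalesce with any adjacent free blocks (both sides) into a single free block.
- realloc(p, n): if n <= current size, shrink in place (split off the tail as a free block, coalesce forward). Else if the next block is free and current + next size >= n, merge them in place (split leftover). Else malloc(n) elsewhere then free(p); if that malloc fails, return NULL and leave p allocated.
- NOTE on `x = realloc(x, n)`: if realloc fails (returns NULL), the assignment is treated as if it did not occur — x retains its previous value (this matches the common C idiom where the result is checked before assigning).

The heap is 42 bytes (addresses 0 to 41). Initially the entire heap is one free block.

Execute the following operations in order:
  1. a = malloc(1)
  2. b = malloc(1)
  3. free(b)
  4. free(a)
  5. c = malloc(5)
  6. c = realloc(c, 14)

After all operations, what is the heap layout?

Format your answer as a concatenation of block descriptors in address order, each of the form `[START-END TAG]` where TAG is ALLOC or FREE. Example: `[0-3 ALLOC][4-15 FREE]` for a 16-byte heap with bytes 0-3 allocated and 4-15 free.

Op 1: a = malloc(1) -> a = 0; heap: [0-0 ALLOC][1-41 FREE]
Op 2: b = malloc(1) -> b = 1; heap: [0-0 ALLOC][1-1 ALLOC][2-41 FREE]
Op 3: free(b) -> (freed b); heap: [0-0 ALLOC][1-41 FREE]
Op 4: free(a) -> (freed a); heap: [0-41 FREE]
Op 5: c = malloc(5) -> c = 0; heap: [0-4 ALLOC][5-41 FREE]
Op 6: c = realloc(c, 14) -> c = 0; heap: [0-13 ALLOC][14-41 FREE]

Answer: [0-13 ALLOC][14-41 FREE]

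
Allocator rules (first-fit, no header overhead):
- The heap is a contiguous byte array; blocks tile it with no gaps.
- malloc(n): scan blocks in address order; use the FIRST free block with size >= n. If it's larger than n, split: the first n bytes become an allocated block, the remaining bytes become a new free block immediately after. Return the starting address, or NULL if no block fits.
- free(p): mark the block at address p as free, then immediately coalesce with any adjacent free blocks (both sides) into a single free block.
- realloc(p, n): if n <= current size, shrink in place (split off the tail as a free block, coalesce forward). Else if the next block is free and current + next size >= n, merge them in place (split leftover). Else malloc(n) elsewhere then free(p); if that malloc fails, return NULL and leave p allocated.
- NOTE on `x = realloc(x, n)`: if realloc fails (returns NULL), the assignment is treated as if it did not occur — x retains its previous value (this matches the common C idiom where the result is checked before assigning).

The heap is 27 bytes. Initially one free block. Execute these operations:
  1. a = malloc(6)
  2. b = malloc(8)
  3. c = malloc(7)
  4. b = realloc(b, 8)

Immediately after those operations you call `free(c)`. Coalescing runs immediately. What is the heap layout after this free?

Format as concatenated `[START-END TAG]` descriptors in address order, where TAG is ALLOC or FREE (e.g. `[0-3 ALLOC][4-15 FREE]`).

Op 1: a = malloc(6) -> a = 0; heap: [0-5 ALLOC][6-26 FREE]
Op 2: b = malloc(8) -> b = 6; heap: [0-5 ALLOC][6-13 ALLOC][14-26 FREE]
Op 3: c = malloc(7) -> c = 14; heap: [0-5 ALLOC][6-13 ALLOC][14-20 ALLOC][21-26 FREE]
Op 4: b = realloc(b, 8) -> b = 6; heap: [0-5 ALLOC][6-13 ALLOC][14-20 ALLOC][21-26 FREE]
free(c): c = 14 -> block [14-20 ALLOC]; mark free, coalesce with adjacent free neighbors -> [0-5 ALLOC][6-13 ALLOC][14-26 FREE]

Answer: [0-5 ALLOC][6-13 ALLOC][14-26 FREE]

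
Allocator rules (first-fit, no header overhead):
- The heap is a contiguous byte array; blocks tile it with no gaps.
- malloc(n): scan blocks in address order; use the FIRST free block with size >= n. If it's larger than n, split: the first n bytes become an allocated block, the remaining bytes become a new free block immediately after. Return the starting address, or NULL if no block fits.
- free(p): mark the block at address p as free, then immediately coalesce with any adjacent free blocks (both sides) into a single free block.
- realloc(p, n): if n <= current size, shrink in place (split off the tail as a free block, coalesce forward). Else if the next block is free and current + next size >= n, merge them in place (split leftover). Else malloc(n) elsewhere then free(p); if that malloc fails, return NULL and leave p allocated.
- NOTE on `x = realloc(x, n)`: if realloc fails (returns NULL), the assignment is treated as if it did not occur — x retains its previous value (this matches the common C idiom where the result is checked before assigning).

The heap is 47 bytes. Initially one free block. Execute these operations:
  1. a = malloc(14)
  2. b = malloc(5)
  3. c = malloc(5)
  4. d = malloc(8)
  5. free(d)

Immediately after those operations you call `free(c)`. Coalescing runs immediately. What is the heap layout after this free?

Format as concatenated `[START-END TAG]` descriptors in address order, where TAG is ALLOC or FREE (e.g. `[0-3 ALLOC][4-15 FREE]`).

Op 1: a = malloc(14) -> a = 0; heap: [0-13 ALLOC][14-46 FREE]
Op 2: b = malloc(5) -> b = 14; heap: [0-13 ALLOC][14-18 ALLOC][19-46 FREE]
Op 3: c = malloc(5) -> c = 19; heap: [0-13 ALLOC][14-18 ALLOC][19-23 ALLOC][24-46 FREE]
Op 4: d = malloc(8) -> d = 24; heap: [0-13 ALLOC][14-18 ALLOC][19-23 ALLOC][24-31 ALLOC][32-46 FREE]
Op 5: free(d) -> (freed d); heap: [0-13 ALLOC][14-18 ALLOC][19-23 ALLOC][24-46 FREE]
free(c): c = 19 -> block [19-23 ALLOC]; mark free, coalesce with adjacent free neighbors -> [0-13 ALLOC][14-18 ALLOC][19-46 FREE]

Answer: [0-13 ALLOC][14-18 ALLOC][19-46 FREE]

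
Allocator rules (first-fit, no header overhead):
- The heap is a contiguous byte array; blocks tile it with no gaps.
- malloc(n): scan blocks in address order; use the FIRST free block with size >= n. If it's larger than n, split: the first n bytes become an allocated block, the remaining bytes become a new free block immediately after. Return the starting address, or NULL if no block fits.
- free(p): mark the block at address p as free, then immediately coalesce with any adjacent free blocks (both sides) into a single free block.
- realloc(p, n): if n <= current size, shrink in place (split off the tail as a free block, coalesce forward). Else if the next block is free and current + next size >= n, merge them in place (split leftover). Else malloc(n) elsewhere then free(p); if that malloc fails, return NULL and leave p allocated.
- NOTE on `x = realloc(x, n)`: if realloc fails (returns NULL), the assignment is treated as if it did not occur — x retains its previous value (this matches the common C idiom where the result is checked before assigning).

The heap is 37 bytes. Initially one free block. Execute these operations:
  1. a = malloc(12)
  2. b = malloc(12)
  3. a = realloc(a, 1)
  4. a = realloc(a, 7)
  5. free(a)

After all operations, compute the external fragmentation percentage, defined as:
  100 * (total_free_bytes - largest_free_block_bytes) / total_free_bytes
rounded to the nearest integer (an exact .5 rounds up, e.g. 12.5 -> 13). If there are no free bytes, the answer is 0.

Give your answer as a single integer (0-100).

Answer: 48

Derivation:
Op 1: a = malloc(12) -> a = 0; heap: [0-11 ALLOC][12-36 FREE]
Op 2: b = malloc(12) -> b = 12; heap: [0-11 ALLOC][12-23 ALLOC][24-36 FREE]
Op 3: a = realloc(a, 1) -> a = 0; heap: [0-0 ALLOC][1-11 FREE][12-23 ALLOC][24-36 FREE]
Op 4: a = realloc(a, 7) -> a = 0; heap: [0-6 ALLOC][7-11 FREE][12-23 ALLOC][24-36 FREE]
Op 5: free(a) -> (freed a); heap: [0-11 FREE][12-23 ALLOC][24-36 FREE]
Free blocks: [12 13] total_free=25 largest=13 -> 100*(25-13)/25 = 1200/25 = 48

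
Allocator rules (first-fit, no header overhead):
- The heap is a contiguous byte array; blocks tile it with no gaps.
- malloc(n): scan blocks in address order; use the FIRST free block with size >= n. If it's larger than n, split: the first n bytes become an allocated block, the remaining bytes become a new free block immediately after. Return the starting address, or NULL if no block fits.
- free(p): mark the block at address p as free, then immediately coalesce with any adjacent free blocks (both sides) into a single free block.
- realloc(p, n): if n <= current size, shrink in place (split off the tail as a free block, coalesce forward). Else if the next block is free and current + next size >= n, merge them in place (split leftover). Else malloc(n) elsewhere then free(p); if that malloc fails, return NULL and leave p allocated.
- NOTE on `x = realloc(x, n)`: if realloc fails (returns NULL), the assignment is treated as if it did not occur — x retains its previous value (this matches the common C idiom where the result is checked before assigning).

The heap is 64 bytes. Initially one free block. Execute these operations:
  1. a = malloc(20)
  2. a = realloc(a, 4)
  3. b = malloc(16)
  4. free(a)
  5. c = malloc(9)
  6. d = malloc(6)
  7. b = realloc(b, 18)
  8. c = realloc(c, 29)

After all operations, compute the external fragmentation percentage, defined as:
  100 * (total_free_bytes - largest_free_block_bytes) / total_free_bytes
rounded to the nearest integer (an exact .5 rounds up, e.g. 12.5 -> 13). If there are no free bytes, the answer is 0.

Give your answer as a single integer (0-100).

Op 1: a = malloc(20) -> a = 0; heap: [0-19 ALLOC][20-63 FREE]
Op 2: a = realloc(a, 4) -> a = 0; heap: [0-3 ALLOC][4-63 FREE]
Op 3: b = malloc(16) -> b = 4; heap: [0-3 ALLOC][4-19 ALLOC][20-63 FREE]
Op 4: free(a) -> (freed a); heap: [0-3 FREE][4-19 ALLOC][20-63 FREE]
Op 5: c = malloc(9) -> c = 20; heap: [0-3 FREE][4-19 ALLOC][20-28 ALLOC][29-63 FREE]
Op 6: d = malloc(6) -> d = 29; heap: [0-3 FREE][4-19 ALLOC][20-28 ALLOC][29-34 ALLOC][35-63 FREE]
Op 7: b = realloc(b, 18) -> b = 35; heap: [0-19 FREE][20-28 ALLOC][29-34 ALLOC][35-52 ALLOC][53-63 FREE]
Op 8: c = realloc(c, 29) -> NULL (c unchanged); heap: [0-19 FREE][20-28 ALLOC][29-34 ALLOC][35-52 ALLOC][53-63 FREE]
Free blocks: [20 11] total_free=31 largest=20 -> 100*(31-20)/31 = 1100/31 ≈ 35.484 -> rounds to 35

Answer: 35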